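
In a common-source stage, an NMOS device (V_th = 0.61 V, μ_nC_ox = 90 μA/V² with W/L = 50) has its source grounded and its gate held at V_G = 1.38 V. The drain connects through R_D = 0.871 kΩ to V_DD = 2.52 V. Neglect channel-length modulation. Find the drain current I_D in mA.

I_D = 1.33 mA

V_GS = V_G = 1.38 V, so V_ov = 1.38 − 0.61 = 0.77 V.
k_n = μ_nC_ox · (W/L) = 4.5 mA/V².
Assume saturation: I_D = ½ k_n V_ov² = 0.5 × 4.5 × 0.77² = 1.33 mA, giving V_DS = V_DD − I_D R_D = 2.52 − 1.33 × 0.871 = 1.36 V.
V_DS = 1.36 V ≥ V_ov = 0.77 V, confirming saturation.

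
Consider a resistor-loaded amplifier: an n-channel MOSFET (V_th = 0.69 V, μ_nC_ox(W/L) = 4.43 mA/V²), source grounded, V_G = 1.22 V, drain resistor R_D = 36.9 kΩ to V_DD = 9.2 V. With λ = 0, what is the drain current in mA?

V_GS = V_G = 1.22 V, so V_ov = 1.22 − 0.69 = 0.53 V.
Assume saturation: I_D = ½ k_n V_ov² = 0.5 × 4.43 × 0.53² = 0.622 mA, giving V_DS = V_DD − I_D R_D = 9.2 − 0.622 × 36.9 = -13.8 V.
But -13.8 V < V_ov = 0.53 V, so the device is actually in triode.
In triode I_D = k_n[V_ov V_DS − ½ V_DS²] and I_D = (V_DD − V_DS)/R_D. Equating: 81.7 V_DS² − 87.64 V_DS + 9.2 = 0, giving V_DS = 0.118 V (the root below V_ov).
I_D = (9.2 − 0.118) / 36.9 = 0.246 mA.

I_D = 0.246 mA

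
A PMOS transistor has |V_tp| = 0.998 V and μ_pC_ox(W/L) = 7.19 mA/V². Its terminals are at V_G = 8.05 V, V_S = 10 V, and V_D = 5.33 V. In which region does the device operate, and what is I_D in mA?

Saturation; I_D = 3.26 mA

V_SG = V_S − V_G = 10 − 8.05 = 1.95 V; V_SD = V_S − V_D = 10 − 5.33 = 4.67 V.
V_ov = V_SG − |V_tp| = 1.95 − 0.998 = 0.952 V.
Since V_SD = 4.67 V ≥ V_ov = 0.952 V, the device is in saturation.
I_D = ½ k_p V_ov² = 0.5 × 7.19 × 0.952² = 3.26 mA.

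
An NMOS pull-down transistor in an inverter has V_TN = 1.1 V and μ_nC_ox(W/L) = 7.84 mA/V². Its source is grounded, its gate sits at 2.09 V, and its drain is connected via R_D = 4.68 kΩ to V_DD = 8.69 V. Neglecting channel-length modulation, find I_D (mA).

I_D = 1.80 mA

V_GS = V_G = 2.09 V, so V_ov = 2.09 − 1.1 = 0.99 V.
Assume saturation: I_D = ½ k_n V_ov² = 0.5 × 7.84 × 0.99² = 3.84 mA, giving V_DS = V_DD − I_D R_D = 8.69 − 3.84 × 4.68 = -9.29 V.
But -9.29 V < V_ov = 0.99 V, so the device is actually in triode.
In triode I_D = k_n[V_ov V_DS − ½ V_DS²] and I_D = (V_DD − V_DS)/R_D. Equating: 18.3 V_DS² − 37.32 V_DS + 8.69 = 0, giving V_DS = 0.268 V (the root below V_ov).
I_D = (8.69 − 0.268) / 4.68 = 1.8 mA.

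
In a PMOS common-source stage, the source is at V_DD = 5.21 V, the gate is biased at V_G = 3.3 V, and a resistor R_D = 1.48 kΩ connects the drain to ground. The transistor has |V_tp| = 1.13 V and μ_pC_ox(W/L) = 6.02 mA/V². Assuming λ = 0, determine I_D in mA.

I_D = 1.83 mA

V_SG = V_DD − V_G = 5.21 − 3.3 = 1.91 V, so V_ov = 1.91 − 1.13 = 0.78 V.
Assume saturation: I_D = ½ k_p V_ov² = 0.5 × 6.02 × 0.78² = 1.83 mA, giving V_SD = V_DD − I_D R_D = 5.21 − 1.83 × 1.48 = 2.5 V.
V_SD = 2.5 V ≥ V_ov = 0.78 V, confirming saturation.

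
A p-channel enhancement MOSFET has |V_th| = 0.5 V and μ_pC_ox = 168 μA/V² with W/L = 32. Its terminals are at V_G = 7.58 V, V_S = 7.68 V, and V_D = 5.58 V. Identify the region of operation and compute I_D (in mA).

Cutoff; I_D = 0 mA

V_SG = V_S − V_G = 7.68 − 7.58 = 0.1 V; V_SD = V_S − V_D = 7.68 − 5.58 = 2.1 V.
V_SG = 0.1 V < |V_th| = 0.5 V, so the transistor is in cutoff.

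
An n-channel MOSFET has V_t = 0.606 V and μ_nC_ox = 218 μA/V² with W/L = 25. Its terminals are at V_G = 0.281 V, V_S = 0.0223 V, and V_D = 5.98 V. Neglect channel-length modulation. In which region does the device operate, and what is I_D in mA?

Cutoff; I_D = 0 mA

V_GS = V_G − V_S = 0.281 − 0.0223 = 0.259 V; V_DS = V_D − V_S = 5.98 − 0.0223 = 5.96 V.
V_GS = 0.259 V < V_t = 0.606 V, so the transistor is in cutoff.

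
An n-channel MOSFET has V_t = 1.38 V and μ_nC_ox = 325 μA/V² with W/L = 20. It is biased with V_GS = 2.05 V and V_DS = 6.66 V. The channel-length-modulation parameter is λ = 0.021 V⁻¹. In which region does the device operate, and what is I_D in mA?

k_n = μ_nC_ox · (W/L) = 6.5 mA/V².
V_ov = V_GS − V_t = 2.05 − 1.38 = 0.67 V.
Since V_DS = 6.66 V ≥ V_ov = 0.67 V, the device is in saturation.
I_D = ½ k_n V_ov² (1 + λ V_DS) = 0.5 × 6.5 × 0.67² × (1 + 0.021 × 6.66) = 1.66 mA.

Saturation; I_D = 1.66 mA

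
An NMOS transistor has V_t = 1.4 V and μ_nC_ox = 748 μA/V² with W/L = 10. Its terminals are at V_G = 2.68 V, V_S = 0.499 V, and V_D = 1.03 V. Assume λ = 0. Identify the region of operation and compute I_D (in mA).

Triode; I_D = 2.05 mA

V_GS = V_G − V_S = 2.68 − 0.499 = 2.18 V; V_DS = V_D − V_S = 1.03 − 0.499 = 0.531 V.
k_n = μ_nC_ox · (W/L) = 7.48 mA/V².
V_ov = V_GS − V_t = 2.18 − 1.4 = 0.781 V.
Since V_DS = 0.531 V < V_ov = 0.781 V, the device is in the triode region.
I_D = k_n [V_ov · V_DS − ½ V_DS²] = 7.48 × [0.781 × 0.531 − 0.5 × 0.531²] = 2.05 mA.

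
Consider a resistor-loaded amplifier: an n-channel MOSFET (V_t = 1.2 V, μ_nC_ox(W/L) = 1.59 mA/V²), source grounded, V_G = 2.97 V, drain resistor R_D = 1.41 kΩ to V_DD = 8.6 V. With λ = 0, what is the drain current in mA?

I_D = 2.49 mA

V_GS = V_G = 2.97 V, so V_ov = 2.97 − 1.2 = 1.77 V.
Assume saturation: I_D = ½ k_n V_ov² = 0.5 × 1.59 × 1.77² = 2.49 mA, giving V_DS = V_DD − I_D R_D = 8.6 − 2.49 × 1.41 = 5.09 V.
V_DS = 5.09 V ≥ V_ov = 1.77 V, confirming saturation.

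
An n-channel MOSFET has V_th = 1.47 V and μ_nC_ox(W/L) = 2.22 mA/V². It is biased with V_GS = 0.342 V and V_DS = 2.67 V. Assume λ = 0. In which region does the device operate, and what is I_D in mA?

Cutoff; I_D = 0 mA

V_GS = 0.342 V < V_th = 1.47 V, so the transistor is in cutoff.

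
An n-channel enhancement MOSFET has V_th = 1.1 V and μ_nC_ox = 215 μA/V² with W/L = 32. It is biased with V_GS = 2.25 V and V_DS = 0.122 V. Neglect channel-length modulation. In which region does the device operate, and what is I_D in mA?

Triode; I_D = 0.914 mA

k_n = μ_nC_ox · (W/L) = 6.88 mA/V².
V_ov = V_GS − V_th = 2.25 − 1.1 = 1.15 V.
Since V_DS = 0.122 V < V_ov = 1.15 V, the device is in the triode region.
I_D = k_n [V_ov · V_DS − ½ V_DS²] = 6.88 × [1.15 × 0.122 − 0.5 × 0.122²] = 0.914 mA.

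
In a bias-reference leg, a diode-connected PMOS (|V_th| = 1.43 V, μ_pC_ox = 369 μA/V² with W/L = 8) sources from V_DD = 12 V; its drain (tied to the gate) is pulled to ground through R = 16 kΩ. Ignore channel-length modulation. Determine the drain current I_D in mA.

I_D = 0.620 mA

With gate tied to drain, V_SG = V_SD ≥ V_SG − |V_th|, so the device is in saturation.
k_p = μ_pC_ox · (W/L) = 2.952 mA/V².
KCL at the drain: ½ k_p (V_SG − |V_th|)² = (V_DD − V_SG)/R.
Let x = V_SG − 1.43. Then 23.6 x² + x − 10.57 = 0, giving x = 0.648 V (positive root), so V_SG = 2.08 V.
I_D = (V_DD − V_SG)/R = (12 − 2.08) / 16 = 0.62 mA.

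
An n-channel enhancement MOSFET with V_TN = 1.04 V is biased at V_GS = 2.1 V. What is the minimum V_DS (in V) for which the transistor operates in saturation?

The boundary between triode and saturation is V_DS = V_GS − V_TN = V_ov.
V_ov = 2.1 − 1.04 = 1.06 V.

V_DS,sat = 1.06 V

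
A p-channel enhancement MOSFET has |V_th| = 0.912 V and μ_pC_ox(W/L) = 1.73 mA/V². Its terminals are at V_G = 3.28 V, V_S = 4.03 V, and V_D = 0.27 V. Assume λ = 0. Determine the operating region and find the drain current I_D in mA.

Cutoff; I_D = 0 mA

V_SG = V_S − V_G = 4.03 − 3.28 = 0.75 V; V_SD = V_S − V_D = 4.03 − 0.27 = 3.76 V.
V_SG = 0.75 V < |V_th| = 0.912 V, so the transistor is in cutoff.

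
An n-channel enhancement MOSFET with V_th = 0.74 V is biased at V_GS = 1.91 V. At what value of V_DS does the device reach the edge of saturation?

V_DS,sat = 1.17 V

The boundary between triode and saturation is V_DS = V_GS − V_th = V_ov.
V_ov = 1.91 − 0.74 = 1.17 V.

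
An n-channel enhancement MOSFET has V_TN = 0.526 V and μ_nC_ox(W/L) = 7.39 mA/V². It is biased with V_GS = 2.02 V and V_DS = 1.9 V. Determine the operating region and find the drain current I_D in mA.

Saturation; I_D = 8.25 mA

V_ov = V_GS − V_TN = 2.02 − 0.526 = 1.49 V.
Since V_DS = 1.9 V ≥ V_ov = 1.49 V, the device is in saturation.
I_D = ½ k_n V_ov² = 0.5 × 7.39 × 1.49² = 8.25 mA.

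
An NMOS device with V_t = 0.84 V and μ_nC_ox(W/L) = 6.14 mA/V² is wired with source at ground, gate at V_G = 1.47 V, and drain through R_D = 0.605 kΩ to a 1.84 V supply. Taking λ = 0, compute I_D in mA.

I_D = 1.22 mA

V_GS = V_G = 1.47 V, so V_ov = 1.47 − 0.84 = 0.63 V.
Assume saturation: I_D = ½ k_n V_ov² = 0.5 × 6.14 × 0.63² = 1.22 mA, giving V_DS = V_DD − I_D R_D = 1.84 − 1.22 × 0.605 = 1.1 V.
V_DS = 1.1 V ≥ V_ov = 0.63 V, confirming saturation.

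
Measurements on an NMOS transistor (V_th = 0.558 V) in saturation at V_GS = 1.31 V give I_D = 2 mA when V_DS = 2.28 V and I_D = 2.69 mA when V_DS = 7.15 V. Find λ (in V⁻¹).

λ = 0.0845 V⁻¹

With V_GS fixed, I_D ∝ (1 + λ V_DS) in saturation, so I_D2/I_D1 = (1 + λ V_DS2)/(1 + λ V_DS1).
2.69/2 = 1.345 = (1 + 7.15 λ)/(1 + 2.28 λ).
Solving: λ (I_D1 V_DS2 − I_D2 V_DS1) = I_D2 − I_D1, so λ = (2.69 − 2) / (2 × 7.15 − 2.69 × 2.28) = 0.69 / 8.17 = 0.0845 V⁻¹.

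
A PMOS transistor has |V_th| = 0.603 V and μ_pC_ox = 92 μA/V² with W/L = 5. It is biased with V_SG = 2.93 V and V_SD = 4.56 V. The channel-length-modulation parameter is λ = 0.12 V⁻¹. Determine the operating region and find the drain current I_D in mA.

k_p = μ_pC_ox · (W/L) = 0.46 mA/V².
V_ov = V_SG − |V_th| = 2.93 − 0.603 = 2.33 V.
Since V_SD = 4.56 V ≥ V_ov = 2.33 V, the device is in saturation.
I_D = ½ k_p V_ov² (1 + λ V_SD) = 0.5 × 0.46 × 2.33² × (1 + 0.12 × 4.56) = 1.93 mA.

Saturation; I_D = 1.93 mA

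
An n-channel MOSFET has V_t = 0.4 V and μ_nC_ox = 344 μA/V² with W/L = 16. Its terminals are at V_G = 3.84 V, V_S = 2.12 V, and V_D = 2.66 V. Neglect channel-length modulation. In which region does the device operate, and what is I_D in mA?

Triode; I_D = 3.12 mA

V_GS = V_G − V_S = 3.84 − 2.12 = 1.72 V; V_DS = V_D − V_S = 2.66 − 2.12 = 0.54 V.
k_n = μ_nC_ox · (W/L) = 5.504 mA/V².
V_ov = V_GS − V_t = 1.72 − 0.4 = 1.32 V.
Since V_DS = 0.54 V < V_ov = 1.32 V, the device is in the triode region.
I_D = k_n [V_ov · V_DS − ½ V_DS²] = 5.504 × [1.32 × 0.54 − 0.5 × 0.54²] = 3.12 mA.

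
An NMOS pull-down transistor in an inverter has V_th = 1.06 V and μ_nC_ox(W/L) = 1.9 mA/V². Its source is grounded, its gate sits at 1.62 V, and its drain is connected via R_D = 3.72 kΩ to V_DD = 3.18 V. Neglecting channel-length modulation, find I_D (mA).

I_D = 0.298 mA

V_GS = V_G = 1.62 V, so V_ov = 1.62 − 1.06 = 0.56 V.
Assume saturation: I_D = ½ k_n V_ov² = 0.5 × 1.9 × 0.56² = 0.298 mA, giving V_DS = V_DD − I_D R_D = 3.18 − 0.298 × 3.72 = 2.07 V.
V_DS = 2.07 V ≥ V_ov = 0.56 V, confirming saturation.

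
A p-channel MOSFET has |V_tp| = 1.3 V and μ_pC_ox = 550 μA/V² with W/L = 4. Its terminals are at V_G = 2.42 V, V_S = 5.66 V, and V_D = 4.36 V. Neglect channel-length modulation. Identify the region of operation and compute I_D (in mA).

Triode; I_D = 3.69 mA

V_SG = V_S − V_G = 5.66 − 2.42 = 3.24 V; V_SD = V_S − V_D = 5.66 − 4.36 = 1.3 V.
k_p = μ_pC_ox · (W/L) = 2.2 mA/V².
V_ov = V_SG − |V_tp| = 3.24 − 1.3 = 1.94 V.
Since V_SD = 1.3 V < V_ov = 1.94 V, the device is in the triode region.
I_D = k_p [V_ov · V_SD − ½ V_SD²] = 2.2 × [1.94 × 1.3 − 0.5 × 1.3²] = 3.69 mA.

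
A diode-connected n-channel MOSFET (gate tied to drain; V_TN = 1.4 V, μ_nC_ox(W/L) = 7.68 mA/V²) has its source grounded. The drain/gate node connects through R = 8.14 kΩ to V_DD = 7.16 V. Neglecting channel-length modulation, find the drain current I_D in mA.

With gate tied to drain, V_GS = V_DS ≥ V_GS − V_TN, so the device is in saturation.
KCL at the drain: ½ k_n (V_GS − V_TN)² = (V_DD − V_GS)/R.
Let x = V_GS − 1.4. Then 31.3 x² + x − 5.76 = 0, giving x = 0.414 V (positive root), so V_GS = 1.81 V.
I_D = (V_DD − V_GS)/R = (7.16 − 1.81) / 8.14 = 0.657 mA.

I_D = 0.657 mA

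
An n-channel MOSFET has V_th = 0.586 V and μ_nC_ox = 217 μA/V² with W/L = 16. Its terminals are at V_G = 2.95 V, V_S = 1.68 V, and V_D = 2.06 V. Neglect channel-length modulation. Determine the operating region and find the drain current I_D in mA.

Triode; I_D = 0.652 mA

V_GS = V_G − V_S = 2.95 − 1.68 = 1.27 V; V_DS = V_D − V_S = 2.06 − 1.68 = 0.38 V.
k_n = μ_nC_ox · (W/L) = 3.472 mA/V².
V_ov = V_GS − V_th = 1.27 − 0.586 = 0.684 V.
Since V_DS = 0.38 V < V_ov = 0.684 V, the device is in the triode region.
I_D = k_n [V_ov · V_DS − ½ V_DS²] = 3.472 × [0.684 × 0.38 − 0.5 × 0.38²] = 0.652 mA.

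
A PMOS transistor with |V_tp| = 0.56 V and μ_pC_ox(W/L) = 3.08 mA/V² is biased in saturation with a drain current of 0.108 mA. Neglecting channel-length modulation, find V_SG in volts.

V_SG = 0.825 V

In saturation I_D = ½ k_p (V_SG − |V_tp|)², so V_SG − |V_tp| = √(2 I_D / k_p) = √(2 × 0.108 / 3.08) = 0.265 V.
V_SG = 0.56 + 0.265 = 0.825 V.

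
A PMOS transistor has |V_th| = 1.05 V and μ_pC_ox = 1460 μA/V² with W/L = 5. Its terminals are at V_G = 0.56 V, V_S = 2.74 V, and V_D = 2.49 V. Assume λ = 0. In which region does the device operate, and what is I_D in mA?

Triode; I_D = 1.83 mA

V_SG = V_S − V_G = 2.74 − 0.56 = 2.18 V; V_SD = V_S − V_D = 2.74 − 2.49 = 0.25 V.
k_p = μ_pC_ox · (W/L) = 7.3 mA/V².
V_ov = V_SG − |V_th| = 2.18 − 1.05 = 1.13 V.
Since V_SD = 0.25 V < V_ov = 1.13 V, the device is in the triode region.
I_D = k_p [V_ov · V_SD − ½ V_SD²] = 7.3 × [1.13 × 0.25 − 0.5 × 0.25²] = 1.83 mA.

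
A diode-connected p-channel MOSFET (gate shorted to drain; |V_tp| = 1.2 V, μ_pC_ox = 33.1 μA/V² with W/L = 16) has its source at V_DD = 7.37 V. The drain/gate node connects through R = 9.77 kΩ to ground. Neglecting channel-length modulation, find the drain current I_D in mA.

I_D = 0.492 mA

With gate tied to drain, V_SG = V_SD ≥ V_SG − |V_tp|, so the device is in saturation.
k_p = μ_pC_ox · (W/L) = 0.5296 mA/V².
KCL at the drain: ½ k_p (V_SG − |V_tp|)² = (V_DD − V_SG)/R.
Let x = V_SG − 1.2. Then 2.59 x² + x − 6.17 = 0, giving x = 1.36 V (positive root), so V_SG = 2.56 V.
I_D = (V_DD − V_SG)/R = (7.37 − 2.56) / 9.77 = 0.492 mA.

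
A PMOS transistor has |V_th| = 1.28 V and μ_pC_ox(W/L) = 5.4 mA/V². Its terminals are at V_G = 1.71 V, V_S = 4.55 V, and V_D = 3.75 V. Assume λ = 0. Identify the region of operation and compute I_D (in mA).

V_SG = V_S − V_G = 4.55 − 1.71 = 2.84 V; V_SD = V_S − V_D = 4.55 − 3.75 = 0.8 V.
V_ov = V_SG − |V_th| = 2.84 − 1.28 = 1.56 V.
Since V_SD = 0.8 V < V_ov = 1.56 V, the device is in the triode region.
I_D = k_p [V_ov · V_SD − ½ V_SD²] = 5.4 × [1.56 × 0.8 − 0.5 × 0.8²] = 5.01 mA.

Triode; I_D = 5.01 mA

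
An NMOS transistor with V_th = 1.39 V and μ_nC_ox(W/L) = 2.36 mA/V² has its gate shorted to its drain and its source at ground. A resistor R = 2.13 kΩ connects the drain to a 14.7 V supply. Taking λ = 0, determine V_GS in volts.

With gate tied to drain, V_GS = V_DS ≥ V_GS − V_th, so the device is in saturation.
KCL at the drain: ½ k_n (V_GS − V_th)² = (V_DD − V_GS)/R.
Let x = V_GS − 1.39. Then 2.51 x² + x − 13.31 = 0, giving x = 2.11 V (positive root), so V_GS = 3.5 V.
I_D = (V_DD − V_GS)/R = (14.7 − 3.5) / 2.13 = 5.26 mA.

V_GS = 3.50 V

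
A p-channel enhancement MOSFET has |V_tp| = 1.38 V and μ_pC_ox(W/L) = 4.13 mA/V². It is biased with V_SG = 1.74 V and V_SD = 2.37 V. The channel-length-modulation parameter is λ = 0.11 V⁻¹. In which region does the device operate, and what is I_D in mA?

Saturation; I_D = 0.337 mA

V_ov = V_SG − |V_tp| = 1.74 − 1.38 = 0.36 V.
Since V_SD = 2.37 V ≥ V_ov = 0.36 V, the device is in saturation.
I_D = ½ k_p V_ov² (1 + λ V_SD) = 0.5 × 4.13 × 0.36² × (1 + 0.11 × 2.37) = 0.337 mA.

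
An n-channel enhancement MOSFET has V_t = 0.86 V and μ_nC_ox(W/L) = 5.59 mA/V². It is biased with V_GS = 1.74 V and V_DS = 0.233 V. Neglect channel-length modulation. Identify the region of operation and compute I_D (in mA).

V_ov = V_GS − V_t = 1.74 − 0.86 = 0.88 V.
Since V_DS = 0.233 V < V_ov = 0.88 V, the device is in the triode region.
I_D = k_n [V_ov · V_DS − ½ V_DS²] = 5.59 × [0.88 × 0.233 − 0.5 × 0.233²] = 0.994 mA.

Triode; I_D = 0.994 mA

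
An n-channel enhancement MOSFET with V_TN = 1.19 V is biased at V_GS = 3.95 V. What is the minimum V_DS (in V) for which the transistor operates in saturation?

V_DS,sat = 2.76 V

The boundary between triode and saturation is V_DS = V_GS − V_TN = V_ov.
V_ov = 3.95 − 1.19 = 2.76 V.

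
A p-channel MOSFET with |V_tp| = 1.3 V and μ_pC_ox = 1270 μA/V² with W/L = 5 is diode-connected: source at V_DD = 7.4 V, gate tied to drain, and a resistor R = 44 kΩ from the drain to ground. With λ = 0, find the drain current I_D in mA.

I_D = 0.134 mA

With gate tied to drain, V_SG = V_SD ≥ V_SG − |V_tp|, so the device is in saturation.
k_p = μ_pC_ox · (W/L) = 6.35 mA/V².
KCL at the drain: ½ k_p (V_SG − |V_tp|)² = (V_DD − V_SG)/R.
Let x = V_SG − 1.3. Then 140 x² + x − 6.1 = 0, giving x = 0.205 V (positive root), so V_SG = 1.51 V.
I_D = (V_DD − V_SG)/R = (7.4 − 1.51) / 44 = 0.134 mA.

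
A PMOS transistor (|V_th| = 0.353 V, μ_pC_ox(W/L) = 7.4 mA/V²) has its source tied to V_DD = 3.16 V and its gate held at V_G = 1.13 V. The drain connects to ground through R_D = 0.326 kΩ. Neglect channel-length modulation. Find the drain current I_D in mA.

I_D = 7.34 mA

V_SG = V_DD − V_G = 3.16 − 1.13 = 2.03 V, so V_ov = 2.03 − 0.353 = 1.68 V.
Assume saturation: I_D = ½ k_p V_ov² = 0.5 × 7.4 × 1.68² = 10.4 mA, giving V_SD = V_DD − I_D R_D = 3.16 − 10.4 × 0.326 = -0.232 V.
But -0.232 V < V_ov = 1.68 V, so the device is actually in triode.
In triode I_D = k_p[V_ov V_SD − ½ V_SD²] and I_D = (V_DD − V_SD)/R_D. Equating: 1.21 V_SD² − 5.046 V_SD + 3.16 = 0, giving V_SD = 0.767 V (the root below V_ov).
I_D = (3.16 − 0.767) / 0.326 = 7.34 mA.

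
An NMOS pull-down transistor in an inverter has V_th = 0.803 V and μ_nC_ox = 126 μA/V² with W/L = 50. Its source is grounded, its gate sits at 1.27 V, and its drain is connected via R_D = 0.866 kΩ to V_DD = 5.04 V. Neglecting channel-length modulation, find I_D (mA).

I_D = 0.687 mA

V_GS = V_G = 1.27 V, so V_ov = 1.27 − 0.803 = 0.467 V.
k_n = μ_nC_ox · (W/L) = 6.3 mA/V².
Assume saturation: I_D = ½ k_n V_ov² = 0.5 × 6.3 × 0.467² = 0.687 mA, giving V_DS = V_DD − I_D R_D = 5.04 − 0.687 × 0.866 = 4.45 V.
V_DS = 4.45 V ≥ V_ov = 0.467 V, confirming saturation.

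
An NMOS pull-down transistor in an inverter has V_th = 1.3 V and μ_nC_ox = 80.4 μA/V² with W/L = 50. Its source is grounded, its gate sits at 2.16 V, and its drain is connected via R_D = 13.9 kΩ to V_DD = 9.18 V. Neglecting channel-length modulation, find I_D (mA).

V_GS = V_G = 2.16 V, so V_ov = 2.16 − 1.3 = 0.86 V.
k_n = μ_nC_ox · (W/L) = 4.02 mA/V².
Assume saturation: I_D = ½ k_n V_ov² = 0.5 × 4.02 × 0.86² = 1.49 mA, giving V_DS = V_DD − I_D R_D = 9.18 − 1.49 × 13.9 = -11.5 V.
But -11.5 V < V_ov = 0.86 V, so the device is actually in triode.
In triode I_D = k_n[V_ov V_DS − ½ V_DS²] and I_D = (V_DD − V_DS)/R_D. Equating: 27.9 V_DS² − 49.06 V_DS + 9.18 = 0, giving V_DS = 0.213 V (the root below V_ov).
I_D = (9.18 − 0.213) / 13.9 = 0.645 mA.

I_D = 0.645 mA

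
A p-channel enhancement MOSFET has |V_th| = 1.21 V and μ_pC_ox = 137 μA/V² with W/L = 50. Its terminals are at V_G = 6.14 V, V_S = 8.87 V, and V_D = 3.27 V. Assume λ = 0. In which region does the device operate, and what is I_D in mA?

Saturation; I_D = 7.91 mA

V_SG = V_S − V_G = 8.87 − 6.14 = 2.73 V; V_SD = V_S − V_D = 8.87 − 3.27 = 5.6 V.
k_p = μ_pC_ox · (W/L) = 6.85 mA/V².
V_ov = V_SG − |V_th| = 2.73 − 1.21 = 1.52 V.
Since V_SD = 5.6 V ≥ V_ov = 1.52 V, the device is in saturation.
I_D = ½ k_p V_ov² = 0.5 × 6.85 × 1.52² = 7.91 mA.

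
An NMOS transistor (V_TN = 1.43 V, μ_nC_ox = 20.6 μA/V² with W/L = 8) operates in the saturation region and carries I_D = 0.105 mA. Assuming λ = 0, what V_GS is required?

k_n = μ_nC_ox · (W/L) = 0.1648 mA/V².
In saturation I_D = ½ k_n (V_GS − V_TN)², so V_GS − V_TN = √(2 I_D / k_n) = √(2 × 0.105 / 0.1648) = 1.13 V.
V_GS = 1.43 + 1.13 = 2.56 V.

V_GS = 2.56 V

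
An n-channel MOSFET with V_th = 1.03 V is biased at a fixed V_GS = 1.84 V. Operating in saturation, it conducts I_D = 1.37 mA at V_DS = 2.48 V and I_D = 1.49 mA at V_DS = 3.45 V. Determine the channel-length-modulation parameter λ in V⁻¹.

λ = 0.116 V⁻¹

With V_GS fixed, I_D ∝ (1 + λ V_DS) in saturation, so I_D2/I_D1 = (1 + λ V_DS2)/(1 + λ V_DS1).
1.49/1.37 = 1.088 = (1 + 3.45 λ)/(1 + 2.48 λ).
Solving: λ (I_D1 V_DS2 − I_D2 V_DS1) = I_D2 − I_D1, so λ = (1.49 − 1.37) / (1.37 × 3.45 − 1.49 × 2.48) = 0.12 / 1.03 = 0.116 V⁻¹.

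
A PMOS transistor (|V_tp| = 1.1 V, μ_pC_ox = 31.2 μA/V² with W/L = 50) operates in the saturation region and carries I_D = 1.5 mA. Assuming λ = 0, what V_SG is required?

k_p = μ_pC_ox · (W/L) = 1.56 mA/V².
In saturation I_D = ½ k_p (V_SG − |V_tp|)², so V_SG − |V_tp| = √(2 I_D / k_p) = √(2 × 1.5 / 1.56) = 1.39 V.
V_SG = 1.1 + 1.39 = 2.49 V.

V_SG = 2.49 V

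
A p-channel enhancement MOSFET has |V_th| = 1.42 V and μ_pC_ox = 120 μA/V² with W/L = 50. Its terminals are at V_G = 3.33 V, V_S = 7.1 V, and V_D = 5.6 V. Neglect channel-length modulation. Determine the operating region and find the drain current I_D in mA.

Triode; I_D = 14.4 mA

V_SG = V_S − V_G = 7.1 − 3.33 = 3.77 V; V_SD = V_S − V_D = 7.1 − 5.6 = 1.5 V.
k_p = μ_pC_ox · (W/L) = 6 mA/V².
V_ov = V_SG − |V_th| = 3.77 − 1.42 = 2.35 V.
Since V_SD = 1.5 V < V_ov = 2.35 V, the device is in the triode region.
I_D = k_p [V_ov · V_SD − ½ V_SD²] = 6 × [2.35 × 1.5 − 0.5 × 1.5²] = 14.4 mA.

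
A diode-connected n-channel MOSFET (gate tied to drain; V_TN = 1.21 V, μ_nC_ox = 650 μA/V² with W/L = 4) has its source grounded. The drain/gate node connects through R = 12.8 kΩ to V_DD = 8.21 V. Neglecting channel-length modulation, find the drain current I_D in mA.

I_D = 0.498 mA

With gate tied to drain, V_GS = V_DS ≥ V_GS − V_TN, so the device is in saturation.
k_n = μ_nC_ox · (W/L) = 2.6 mA/V².
KCL at the drain: ½ k_n (V_GS − V_TN)² = (V_DD − V_GS)/R.
Let x = V_GS − 1.21. Then 16.6 x² + x − 7 = 0, giving x = 0.619 V (positive root), so V_GS = 1.83 V.
I_D = (V_DD − V_GS)/R = (8.21 − 1.83) / 12.8 = 0.498 mA.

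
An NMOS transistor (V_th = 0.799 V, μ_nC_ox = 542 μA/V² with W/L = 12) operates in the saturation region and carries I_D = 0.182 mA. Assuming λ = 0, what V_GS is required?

V_GS = 1.04 V

k_n = μ_nC_ox · (W/L) = 6.504 mA/V².
In saturation I_D = ½ k_n (V_GS − V_th)², so V_GS − V_th = √(2 I_D / k_n) = √(2 × 0.182 / 6.504) = 0.237 V.
V_GS = 0.799 + 0.237 = 1.04 V.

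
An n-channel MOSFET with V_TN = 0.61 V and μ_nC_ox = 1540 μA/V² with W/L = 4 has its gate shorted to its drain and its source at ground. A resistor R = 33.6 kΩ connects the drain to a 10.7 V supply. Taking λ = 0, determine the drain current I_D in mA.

With gate tied to drain, V_GS = V_DS ≥ V_GS − V_TN, so the device is in saturation.
k_n = μ_nC_ox · (W/L) = 6.16 mA/V².
KCL at the drain: ½ k_n (V_GS − V_TN)² = (V_DD − V_GS)/R.
Let x = V_GS − 0.61. Then 103 x² + x − 10.09 = 0, giving x = 0.307 V (positive root), so V_GS = 0.917 V.
I_D = (V_DD − V_GS)/R = (10.7 − 0.917) / 33.6 = 0.291 mA.

I_D = 0.291 mA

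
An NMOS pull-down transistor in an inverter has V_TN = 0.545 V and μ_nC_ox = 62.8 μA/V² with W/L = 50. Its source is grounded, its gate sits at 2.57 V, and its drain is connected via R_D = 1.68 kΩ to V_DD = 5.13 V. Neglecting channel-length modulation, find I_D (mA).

I_D = 2.76 mA

V_GS = V_G = 2.57 V, so V_ov = 2.57 − 0.545 = 2.02 V.
k_n = μ_nC_ox · (W/L) = 3.14 mA/V².
Assume saturation: I_D = ½ k_n V_ov² = 0.5 × 3.14 × 2.02² = 6.44 mA, giving V_DS = V_DD − I_D R_D = 5.13 − 6.44 × 1.68 = -5.69 V.
But -5.69 V < V_ov = 2.02 V, so the device is actually in triode.
In triode I_D = k_n[V_ov V_DS − ½ V_DS²] and I_D = (V_DD − V_DS)/R_D. Equating: 2.64 V_DS² − 11.68 V_DS + 5.13 = 0, giving V_DS = 0.494 V (the root below V_ov).
I_D = (5.13 − 0.494) / 1.68 = 2.76 mA.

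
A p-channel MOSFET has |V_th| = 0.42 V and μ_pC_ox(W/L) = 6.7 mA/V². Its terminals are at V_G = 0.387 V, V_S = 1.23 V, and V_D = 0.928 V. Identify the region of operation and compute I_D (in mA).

Triode; I_D = 0.550 mA

V_SG = V_S − V_G = 1.23 − 0.387 = 0.843 V; V_SD = V_S − V_D = 1.23 − 0.928 = 0.302 V.
V_ov = V_SG − |V_th| = 0.843 − 0.42 = 0.423 V.
Since V_SD = 0.302 V < V_ov = 0.423 V, the device is in the triode region.
I_D = k_p [V_ov · V_SD − ½ V_SD²] = 6.7 × [0.423 × 0.302 − 0.5 × 0.302²] = 0.55 mA.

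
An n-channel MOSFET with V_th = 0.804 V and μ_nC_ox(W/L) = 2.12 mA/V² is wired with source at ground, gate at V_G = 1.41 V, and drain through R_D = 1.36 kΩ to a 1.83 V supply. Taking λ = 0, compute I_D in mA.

I_D = 0.389 mA

V_GS = V_G = 1.41 V, so V_ov = 1.41 − 0.804 = 0.606 V.
Assume saturation: I_D = ½ k_n V_ov² = 0.5 × 2.12 × 0.606² = 0.389 mA, giving V_DS = V_DD − I_D R_D = 1.83 − 0.389 × 1.36 = 1.3 V.
V_DS = 1.3 V ≥ V_ov = 0.606 V, confirming saturation.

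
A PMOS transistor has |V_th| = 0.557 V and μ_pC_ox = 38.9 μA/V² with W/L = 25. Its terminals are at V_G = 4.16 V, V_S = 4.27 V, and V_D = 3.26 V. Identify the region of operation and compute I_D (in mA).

Cutoff; I_D = 0 mA

V_SG = V_S − V_G = 4.27 − 4.16 = 0.11 V; V_SD = V_S − V_D = 4.27 − 3.26 = 1.01 V.
V_SG = 0.11 V < |V_th| = 0.557 V, so the transistor is in cutoff.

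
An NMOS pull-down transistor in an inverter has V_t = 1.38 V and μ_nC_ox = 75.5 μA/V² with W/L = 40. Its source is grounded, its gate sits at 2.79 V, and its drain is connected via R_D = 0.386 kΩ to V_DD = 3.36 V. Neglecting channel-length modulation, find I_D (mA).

I_D = 3.00 mA

V_GS = V_G = 2.79 V, so V_ov = 2.79 − 1.38 = 1.41 V.
k_n = μ_nC_ox · (W/L) = 3.02 mA/V².
Assume saturation: I_D = ½ k_n V_ov² = 0.5 × 3.02 × 1.41² = 3 mA, giving V_DS = V_DD − I_D R_D = 3.36 − 3 × 0.386 = 2.2 V.
V_DS = 2.2 V ≥ V_ov = 1.41 V, confirming saturation.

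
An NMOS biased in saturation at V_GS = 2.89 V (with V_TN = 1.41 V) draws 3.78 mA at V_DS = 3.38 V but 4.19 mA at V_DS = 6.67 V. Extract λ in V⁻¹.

With V_GS fixed, I_D ∝ (1 + λ V_DS) in saturation, so I_D2/I_D1 = (1 + λ V_DS2)/(1 + λ V_DS1).
4.19/3.78 = 1.108 = (1 + 6.67 λ)/(1 + 3.38 λ).
Solving: λ (I_D1 V_DS2 − I_D2 V_DS1) = I_D2 − I_D1, so λ = (4.19 − 3.78) / (3.78 × 6.67 − 4.19 × 3.38) = 0.41 / 11.1 = 0.0371 V⁻¹.

λ = 0.0371 V⁻¹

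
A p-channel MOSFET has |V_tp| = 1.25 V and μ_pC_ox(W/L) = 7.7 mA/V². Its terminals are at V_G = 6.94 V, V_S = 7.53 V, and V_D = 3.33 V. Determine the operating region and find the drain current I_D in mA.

Cutoff; I_D = 0 mA

V_SG = V_S − V_G = 7.53 − 6.94 = 0.59 V; V_SD = V_S − V_D = 7.53 − 3.33 = 4.2 V.
V_SG = 0.59 V < |V_tp| = 1.25 V, so the transistor is in cutoff.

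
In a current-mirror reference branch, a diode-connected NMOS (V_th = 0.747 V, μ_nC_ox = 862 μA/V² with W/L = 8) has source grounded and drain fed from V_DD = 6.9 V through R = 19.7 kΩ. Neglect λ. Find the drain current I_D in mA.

With gate tied to drain, V_GS = V_DS ≥ V_GS − V_th, so the device is in saturation.
k_n = μ_nC_ox · (W/L) = 6.896 mA/V².
KCL at the drain: ½ k_n (V_GS − V_th)² = (V_DD − V_GS)/R.
Let x = V_GS − 0.747. Then 67.9 x² + x − 6.153 = 0, giving x = 0.294 V (positive root), so V_GS = 1.04 V.
I_D = (V_DD − V_GS)/R = (6.9 − 1.04) / 19.7 = 0.297 mA.

I_D = 0.297 mA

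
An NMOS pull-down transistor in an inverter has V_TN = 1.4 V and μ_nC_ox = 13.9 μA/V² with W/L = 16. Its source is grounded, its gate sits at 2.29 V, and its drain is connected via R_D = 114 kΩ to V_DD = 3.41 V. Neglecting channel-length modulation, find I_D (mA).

V_GS = V_G = 2.29 V, so V_ov = 2.29 − 1.4 = 0.89 V.
k_n = μ_nC_ox · (W/L) = 0.2224 mA/V².
Assume saturation: I_D = ½ k_n V_ov² = 0.5 × 0.2224 × 0.89² = 0.0881 mA, giving V_DS = V_DD − I_D R_D = 3.41 − 0.0881 × 114 = -6.63 V.
But -6.63 V < V_ov = 0.89 V, so the device is actually in triode.
In triode I_D = k_n[V_ov V_DS − ½ V_DS²] and I_D = (V_DD − V_DS)/R_D. Equating: 12.7 V_DS² − 23.56 V_DS + 3.41 = 0, giving V_DS = 0.158 V (the root below V_ov).
I_D = (3.41 − 0.158) / 114 = 0.0285 mA.

I_D = 0.0285 mA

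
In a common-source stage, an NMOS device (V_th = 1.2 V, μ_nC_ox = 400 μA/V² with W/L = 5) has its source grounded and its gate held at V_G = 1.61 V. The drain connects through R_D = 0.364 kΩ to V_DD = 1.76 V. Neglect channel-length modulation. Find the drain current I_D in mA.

V_GS = V_G = 1.61 V, so V_ov = 1.61 − 1.2 = 0.41 V.
k_n = μ_nC_ox · (W/L) = 2 mA/V².
Assume saturation: I_D = ½ k_n V_ov² = 0.5 × 2 × 0.41² = 0.168 mA, giving V_DS = V_DD − I_D R_D = 1.76 − 0.168 × 0.364 = 1.7 V.
V_DS = 1.7 V ≥ V_ov = 0.41 V, confirming saturation.

I_D = 0.168 mA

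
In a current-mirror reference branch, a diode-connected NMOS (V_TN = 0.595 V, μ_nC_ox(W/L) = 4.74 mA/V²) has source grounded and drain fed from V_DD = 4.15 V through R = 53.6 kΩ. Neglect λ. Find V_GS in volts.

V_GS = 0.758 V

With gate tied to drain, V_GS = V_DS ≥ V_GS − V_TN, so the device is in saturation.
KCL at the drain: ½ k_n (V_GS − V_TN)² = (V_DD − V_GS)/R.
Let x = V_GS − 0.595. Then 127 x² + x − 3.555 = 0, giving x = 0.163 V (positive root), so V_GS = 0.758 V.
I_D = (V_DD − V_GS)/R = (4.15 − 0.758) / 53.6 = 0.0633 mA.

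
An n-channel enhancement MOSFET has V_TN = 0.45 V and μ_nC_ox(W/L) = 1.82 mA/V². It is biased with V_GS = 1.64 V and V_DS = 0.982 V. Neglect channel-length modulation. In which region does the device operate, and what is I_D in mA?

V_ov = V_GS − V_TN = 1.64 − 0.45 = 1.19 V.
Since V_DS = 0.982 V < V_ov = 1.19 V, the device is in the triode region.
I_D = k_n [V_ov · V_DS − ½ V_DS²] = 1.82 × [1.19 × 0.982 − 0.5 × 0.982²] = 1.25 mA.

Triode; I_D = 1.25 mA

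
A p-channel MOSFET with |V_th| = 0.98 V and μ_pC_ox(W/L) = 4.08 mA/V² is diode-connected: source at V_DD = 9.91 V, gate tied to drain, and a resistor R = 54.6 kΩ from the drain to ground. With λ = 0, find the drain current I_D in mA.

I_D = 0.158 mA

With gate tied to drain, V_SG = V_SD ≥ V_SG − |V_th|, so the device is in saturation.
KCL at the drain: ½ k_p (V_SG − |V_th|)² = (V_DD − V_SG)/R.
Let x = V_SG − 0.98. Then 111 x² + x − 8.93 = 0, giving x = 0.279 V (positive root), so V_SG = 1.26 V.
I_D = (V_DD − V_SG)/R = (9.91 − 1.26) / 54.6 = 0.158 mA.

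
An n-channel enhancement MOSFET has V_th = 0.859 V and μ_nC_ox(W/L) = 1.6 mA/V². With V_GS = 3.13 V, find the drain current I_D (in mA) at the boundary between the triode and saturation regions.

At the boundary V_DS = V_ov = V_GS − V_th = 3.13 − 0.859 = 2.27 V.
I_D = ½ k_n V_ov² = 0.5 × 1.6 × 2.27² = 4.13 mA.

I_D = 4.13 mA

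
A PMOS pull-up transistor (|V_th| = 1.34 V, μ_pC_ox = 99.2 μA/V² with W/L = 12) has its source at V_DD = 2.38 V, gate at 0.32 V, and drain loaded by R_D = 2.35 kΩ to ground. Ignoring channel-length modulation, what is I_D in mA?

I_D = 0.309 mA

V_SG = V_DD − V_G = 2.38 − 0.32 = 2.06 V, so V_ov = 2.06 − 1.34 = 0.72 V.
k_p = μ_pC_ox · (W/L) = 1.19 mA/V².
Assume saturation: I_D = ½ k_p V_ov² = 0.5 × 1.19 × 0.72² = 0.309 mA, giving V_SD = V_DD − I_D R_D = 2.38 − 0.309 × 2.35 = 1.65 V.
V_SD = 1.65 V ≥ V_ov = 0.72 V, confirming saturation.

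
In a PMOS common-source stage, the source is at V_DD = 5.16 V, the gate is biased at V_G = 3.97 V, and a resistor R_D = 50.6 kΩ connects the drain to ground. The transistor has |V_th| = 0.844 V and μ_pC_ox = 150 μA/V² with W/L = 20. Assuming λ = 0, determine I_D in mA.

I_D = 0.0997 mA

V_SG = V_DD − V_G = 5.16 − 3.97 = 1.19 V, so V_ov = 1.19 − 0.844 = 0.346 V.
k_p = μ_pC_ox · (W/L) = 3 mA/V².
Assume saturation: I_D = ½ k_p V_ov² = 0.5 × 3 × 0.346² = 0.18 mA, giving V_SD = V_DD − I_D R_D = 5.16 − 0.18 × 50.6 = -3.93 V.
But -3.93 V < V_ov = 0.346 V, so the device is actually in triode.
In triode I_D = k_p[V_ov V_SD − ½ V_SD²] and I_D = (V_DD − V_SD)/R_D. Equating: 75.9 V_SD² − 53.52 V_SD + 5.16 = 0, giving V_SD = 0.115 V (the root below V_ov).
I_D = (5.16 − 0.115) / 50.6 = 0.0997 mA.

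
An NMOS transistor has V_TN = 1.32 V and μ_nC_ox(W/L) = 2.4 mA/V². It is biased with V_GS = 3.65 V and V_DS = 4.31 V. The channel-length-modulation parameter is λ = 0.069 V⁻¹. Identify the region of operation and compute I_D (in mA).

Saturation; I_D = 8.45 mA

V_ov = V_GS − V_TN = 3.65 − 1.32 = 2.33 V.
Since V_DS = 4.31 V ≥ V_ov = 2.33 V, the device is in saturation.
I_D = ½ k_n V_ov² (1 + λ V_DS) = 0.5 × 2.4 × 2.33² × (1 + 0.069 × 4.31) = 8.45 mA.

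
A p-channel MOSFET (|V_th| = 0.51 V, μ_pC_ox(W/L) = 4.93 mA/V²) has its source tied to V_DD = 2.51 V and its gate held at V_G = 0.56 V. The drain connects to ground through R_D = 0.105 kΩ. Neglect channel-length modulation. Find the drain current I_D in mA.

V_SG = V_DD − V_G = 2.51 − 0.56 = 1.95 V, so V_ov = 1.95 − 0.51 = 1.44 V.
Assume saturation: I_D = ½ k_p V_ov² = 0.5 × 4.93 × 1.44² = 5.11 mA, giving V_SD = V_DD − I_D R_D = 2.51 − 5.11 × 0.105 = 1.97 V.
V_SD = 1.97 V ≥ V_ov = 1.44 V, confirming saturation.

I_D = 5.11 mA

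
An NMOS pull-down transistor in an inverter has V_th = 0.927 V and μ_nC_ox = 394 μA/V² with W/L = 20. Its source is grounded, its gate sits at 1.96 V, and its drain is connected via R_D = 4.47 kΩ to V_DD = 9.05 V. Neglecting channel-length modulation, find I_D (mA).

I_D = 1.96 mA

V_GS = V_G = 1.96 V, so V_ov = 1.96 − 0.927 = 1.03 V.
k_n = μ_nC_ox · (W/L) = 7.88 mA/V².
Assume saturation: I_D = ½ k_n V_ov² = 0.5 × 7.88 × 1.03² = 4.2 mA, giving V_DS = V_DD − I_D R_D = 9.05 − 4.2 × 4.47 = -9.74 V.
But -9.74 V < V_ov = 1.03 V, so the device is actually in triode.
In triode I_D = k_n[V_ov V_DS − ½ V_DS²] and I_D = (V_DD − V_DS)/R_D. Equating: 17.6 V_DS² − 37.39 V_DS + 9.05 = 0, giving V_DS = 0.279 V (the root below V_ov).
I_D = (9.05 − 0.279) / 4.47 = 1.96 mA.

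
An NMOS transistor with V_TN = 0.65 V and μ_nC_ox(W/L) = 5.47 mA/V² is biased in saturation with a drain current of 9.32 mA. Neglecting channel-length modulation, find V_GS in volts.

In saturation I_D = ½ k_n (V_GS − V_TN)², so V_GS − V_TN = √(2 I_D / k_n) = √(2 × 9.32 / 5.47) = 1.85 V.
V_GS = 0.65 + 1.85 = 2.5 V.

V_GS = 2.50 V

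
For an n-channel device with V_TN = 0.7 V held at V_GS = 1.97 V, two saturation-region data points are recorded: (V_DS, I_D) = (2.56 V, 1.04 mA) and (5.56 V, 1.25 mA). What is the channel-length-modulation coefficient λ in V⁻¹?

λ = 0.0813 V⁻¹

With V_GS fixed, I_D ∝ (1 + λ V_DS) in saturation, so I_D2/I_D1 = (1 + λ V_DS2)/(1 + λ V_DS1).
1.25/1.04 = 1.202 = (1 + 5.56 λ)/(1 + 2.56 λ).
Solving: λ (I_D1 V_DS2 − I_D2 V_DS1) = I_D2 − I_D1, so λ = (1.25 − 1.04) / (1.04 × 5.56 − 1.25 × 2.56) = 0.21 / 2.58 = 0.0813 V⁻¹.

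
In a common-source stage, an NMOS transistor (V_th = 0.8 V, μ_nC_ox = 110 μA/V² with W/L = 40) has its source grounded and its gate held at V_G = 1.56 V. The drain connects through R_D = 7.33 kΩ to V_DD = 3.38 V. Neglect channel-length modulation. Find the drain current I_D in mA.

V_GS = V_G = 1.56 V, so V_ov = 1.56 − 0.8 = 0.76 V.
k_n = μ_nC_ox · (W/L) = 4.4 mA/V².
Assume saturation: I_D = ½ k_n V_ov² = 0.5 × 4.4 × 0.76² = 1.27 mA, giving V_DS = V_DD − I_D R_D = 3.38 − 1.27 × 7.33 = -5.93 V.
But -5.93 V < V_ov = 0.76 V, so the device is actually in triode.
In triode I_D = k_n[V_ov V_DS − ½ V_DS²] and I_D = (V_DD − V_DS)/R_D. Equating: 16.1 V_DS² − 25.51 V_DS + 3.38 = 0, giving V_DS = 0.146 V (the root below V_ov).
I_D = (3.38 − 0.146) / 7.33 = 0.441 mA.

I_D = 0.441 mA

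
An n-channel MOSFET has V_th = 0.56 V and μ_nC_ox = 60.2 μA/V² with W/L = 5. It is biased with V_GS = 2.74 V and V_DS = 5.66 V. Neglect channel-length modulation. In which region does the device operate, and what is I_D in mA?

Saturation; I_D = 0.715 mA

k_n = μ_nC_ox · (W/L) = 0.301 mA/V².
V_ov = V_GS − V_th = 2.74 − 0.56 = 2.18 V.
Since V_DS = 5.66 V ≥ V_ov = 2.18 V, the device is in saturation.
I_D = ½ k_n V_ov² = 0.5 × 0.301 × 2.18² = 0.715 mA.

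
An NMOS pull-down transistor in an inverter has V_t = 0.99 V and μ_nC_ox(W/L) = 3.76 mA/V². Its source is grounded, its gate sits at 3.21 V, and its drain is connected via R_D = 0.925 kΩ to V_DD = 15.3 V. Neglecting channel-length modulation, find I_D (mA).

V_GS = V_G = 3.21 V, so V_ov = 3.21 − 0.99 = 2.22 V.
Assume saturation: I_D = ½ k_n V_ov² = 0.5 × 3.76 × 2.22² = 9.27 mA, giving V_DS = V_DD − I_D R_D = 15.3 − 9.27 × 0.925 = 6.73 V.
V_DS = 6.73 V ≥ V_ov = 2.22 V, confirming saturation.

I_D = 9.27 mA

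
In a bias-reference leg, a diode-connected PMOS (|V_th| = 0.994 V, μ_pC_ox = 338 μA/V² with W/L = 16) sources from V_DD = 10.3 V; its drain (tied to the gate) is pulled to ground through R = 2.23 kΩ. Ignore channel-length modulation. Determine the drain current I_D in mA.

I_D = 3.65 mA

With gate tied to drain, V_SG = V_SD ≥ V_SG − |V_th|, so the device is in saturation.
k_p = μ_pC_ox · (W/L) = 5.408 mA/V².
KCL at the drain: ½ k_p (V_SG − |V_th|)² = (V_DD − V_SG)/R.
Let x = V_SG − 0.994. Then 6.03 x² + x − 9.306 = 0, giving x = 1.16 V (positive root), so V_SG = 2.16 V.
I_D = (V_DD − V_SG)/R = (10.3 − 2.16) / 2.23 = 3.65 mA.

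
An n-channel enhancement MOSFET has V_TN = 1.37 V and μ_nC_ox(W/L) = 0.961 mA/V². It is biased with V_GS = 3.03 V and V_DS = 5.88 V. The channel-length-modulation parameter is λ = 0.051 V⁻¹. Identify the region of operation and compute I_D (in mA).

Saturation; I_D = 1.72 mA

V_ov = V_GS − V_TN = 3.03 − 1.37 = 1.66 V.
Since V_DS = 5.88 V ≥ V_ov = 1.66 V, the device is in saturation.
I_D = ½ k_n V_ov² (1 + λ V_DS) = 0.5 × 0.961 × 1.66² × (1 + 0.051 × 5.88) = 1.72 mA.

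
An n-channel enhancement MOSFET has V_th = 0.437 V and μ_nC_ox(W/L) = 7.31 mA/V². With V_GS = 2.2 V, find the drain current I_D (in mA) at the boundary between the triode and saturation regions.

I_D = 11.4 mA

At the boundary V_DS = V_ov = V_GS − V_th = 2.2 − 0.437 = 1.76 V.
I_D = ½ k_n V_ov² = 0.5 × 7.31 × 1.76² = 11.4 mA.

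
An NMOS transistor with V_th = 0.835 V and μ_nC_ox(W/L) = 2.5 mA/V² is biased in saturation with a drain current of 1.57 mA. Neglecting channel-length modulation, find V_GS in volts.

V_GS = 1.96 V

In saturation I_D = ½ k_n (V_GS − V_th)², so V_GS − V_th = √(2 I_D / k_n) = √(2 × 1.57 / 2.5) = 1.12 V.
V_GS = 0.835 + 1.12 = 1.96 V.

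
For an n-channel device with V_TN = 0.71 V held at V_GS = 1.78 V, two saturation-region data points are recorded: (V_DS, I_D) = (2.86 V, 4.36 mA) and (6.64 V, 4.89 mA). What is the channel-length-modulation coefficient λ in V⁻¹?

With V_GS fixed, I_D ∝ (1 + λ V_DS) in saturation, so I_D2/I_D1 = (1 + λ V_DS2)/(1 + λ V_DS1).
4.89/4.36 = 1.122 = (1 + 6.64 λ)/(1 + 2.86 λ).
Solving: λ (I_D1 V_DS2 − I_D2 V_DS1) = I_D2 − I_D1, so λ = (4.89 − 4.36) / (4.36 × 6.64 − 4.89 × 2.86) = 0.53 / 15 = 0.0354 V⁻¹.

λ = 0.0354 V⁻¹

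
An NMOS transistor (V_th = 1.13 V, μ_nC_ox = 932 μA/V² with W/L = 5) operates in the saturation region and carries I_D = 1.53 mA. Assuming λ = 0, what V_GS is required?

V_GS = 1.94 V

k_n = μ_nC_ox · (W/L) = 4.66 mA/V².
In saturation I_D = ½ k_n (V_GS − V_th)², so V_GS − V_th = √(2 I_D / k_n) = √(2 × 1.53 / 4.66) = 0.81 V.
V_GS = 1.13 + 0.81 = 1.94 V.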